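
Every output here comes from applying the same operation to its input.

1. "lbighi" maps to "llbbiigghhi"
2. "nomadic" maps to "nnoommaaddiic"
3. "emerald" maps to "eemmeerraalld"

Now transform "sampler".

What's happening: double every character, then delete the last character.
For "sampler", step one produces "ssaammpplleerr"; step two turns that into "ssaammpplleer".

ssaammpplleer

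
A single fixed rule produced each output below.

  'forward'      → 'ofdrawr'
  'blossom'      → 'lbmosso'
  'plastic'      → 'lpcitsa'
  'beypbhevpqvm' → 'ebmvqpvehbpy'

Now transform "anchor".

The rule is to reverse the string, then move the last 2 characters to the front (rotate right by 2).
Applying both steps to "anchor": "rohcna", then "narohc".
(Check on "blossom": → "mossolb" → "lbmosso" ✓)

narohc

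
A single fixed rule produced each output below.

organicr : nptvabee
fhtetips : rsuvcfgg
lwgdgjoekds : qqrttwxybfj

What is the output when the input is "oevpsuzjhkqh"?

Looking at the pairs, the operation is to sort the characters into alphabetical order, then shift every letter 13 places forward in the alphabet (wrapping around) — i.e. ROT13.
Applying both steps to "oevpsuzjhkqh": "ehhjkopqsuvz", then "ruuwxbcdfhim".

ruuwxbcdfhim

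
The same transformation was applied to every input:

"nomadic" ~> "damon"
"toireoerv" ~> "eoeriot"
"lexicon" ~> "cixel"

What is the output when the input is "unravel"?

The pattern: reverse the string, then delete the first 2 characters.
On "unravel": the first step gives "levarnu", and the second then gives "varnu".

varnu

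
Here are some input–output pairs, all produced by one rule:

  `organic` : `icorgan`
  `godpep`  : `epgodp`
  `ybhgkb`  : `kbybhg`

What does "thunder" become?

erthund

Each output is the input with this applied: move the last 2 characters to the front (rotate right by 2).
For "thunder" the result is "erthund".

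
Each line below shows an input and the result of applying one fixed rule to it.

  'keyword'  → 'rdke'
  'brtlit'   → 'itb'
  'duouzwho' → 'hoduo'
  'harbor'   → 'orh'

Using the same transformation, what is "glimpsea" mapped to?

eagli

What's happening: move the last 2 characters to the front (rotate right by 2), then delete the last 3 characters.
So "glimpsea" becomes "eagli".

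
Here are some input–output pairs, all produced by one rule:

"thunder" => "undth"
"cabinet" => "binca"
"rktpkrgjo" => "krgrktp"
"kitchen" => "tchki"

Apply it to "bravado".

In each case the input is transformed by: delete the last 2 characters, then move the last 3 characters to the front (rotate right by 3).
So "bravado" becomes "avabr".

avabr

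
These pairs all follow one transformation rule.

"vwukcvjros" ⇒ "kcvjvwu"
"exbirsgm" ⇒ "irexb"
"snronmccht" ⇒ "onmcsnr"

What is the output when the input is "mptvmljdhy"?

vmljmpt

What's happening: delete the last 3 characters, then move the first 3 characters to the end (rotate left by 3).
Applying both steps to "mptvmljdhy": "mptvmlj", then "vmljmpt".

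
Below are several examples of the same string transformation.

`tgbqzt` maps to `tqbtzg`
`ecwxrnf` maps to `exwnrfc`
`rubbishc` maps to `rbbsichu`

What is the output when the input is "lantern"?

Each output is the input with this applied: swap each adjacent pair of characters (1↔2, 3↔4, ...), then move the first character to the end.
On "lantern": the first step gives "altnren", and the second then gives "ltnrena".
(Check on "rubbishc": → "urbbsich" → "rbbsichu" ✓)

ltnrena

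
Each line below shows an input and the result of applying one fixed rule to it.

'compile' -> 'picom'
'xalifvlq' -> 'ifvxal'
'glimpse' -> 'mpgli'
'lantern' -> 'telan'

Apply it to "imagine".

giima

The pattern: delete the last 2 characters, then move the first 3 characters to the end (rotate left by 3).
Applying both steps to "imagine": "imagi", then "giima".
(Check on "compile": → "compi" → "picom" ✓)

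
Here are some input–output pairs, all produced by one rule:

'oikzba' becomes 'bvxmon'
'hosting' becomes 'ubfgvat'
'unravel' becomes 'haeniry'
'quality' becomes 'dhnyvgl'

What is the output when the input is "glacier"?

tynpvre

In each case the input is transformed by: shift every letter 13 places forward in the alphabet (wrapping around) — i.e. ROT13.
"glacier" → "tynpvre".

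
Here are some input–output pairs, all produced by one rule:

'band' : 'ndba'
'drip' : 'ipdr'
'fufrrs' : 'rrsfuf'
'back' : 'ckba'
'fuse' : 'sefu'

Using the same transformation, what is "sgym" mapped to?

ymsg

What's happening: swap the front and back halves of the string.
For "sgym" the result is "ymsg".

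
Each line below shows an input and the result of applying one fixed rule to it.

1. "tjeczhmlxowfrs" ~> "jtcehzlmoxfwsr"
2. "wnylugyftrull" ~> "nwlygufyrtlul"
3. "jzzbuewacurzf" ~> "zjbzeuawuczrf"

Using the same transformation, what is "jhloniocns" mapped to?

What's happening: swap each adjacent pair of characters (1↔2, 3↔4, ...).
"jhloniocns" → "hjolincosn".

hjolincosn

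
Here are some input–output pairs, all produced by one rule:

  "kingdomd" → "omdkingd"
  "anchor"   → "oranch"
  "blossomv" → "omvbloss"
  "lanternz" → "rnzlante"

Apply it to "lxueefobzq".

Looking at the pairs, the operation is to move the first character to the end, then swap the front and back halves of the string.
On "lxueefobzq": the first step gives "xueefobzql", and the second then gives "obzqlxueef".

obzqlxueef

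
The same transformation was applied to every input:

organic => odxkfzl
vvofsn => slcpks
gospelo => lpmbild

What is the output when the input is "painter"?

xfkqbom

The transformation: shift every letter 3 places backward in the alphabet (wrapping around), then move the first character to the end.
Starting from "painter": after the first operation, "mxfkqbo"; after the second, "xfkqbom".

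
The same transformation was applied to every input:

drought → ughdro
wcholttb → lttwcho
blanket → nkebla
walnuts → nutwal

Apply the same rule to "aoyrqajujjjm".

In each case the input is transformed by: delete the last character, then move the last 3 characters to the front (rotate right by 3).
Starting from "aoyrqajujjjm": after the first operation, "aoyrqajujjj"; after the second, "jjjaoyrqaju".

jjjaoyrqaju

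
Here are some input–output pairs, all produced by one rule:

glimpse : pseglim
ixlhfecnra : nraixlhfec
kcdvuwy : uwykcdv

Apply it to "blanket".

ketblan

The rule is to move the last 3 characters to the front (rotate right by 3).
Applying that to "blanket" gives "ketblan".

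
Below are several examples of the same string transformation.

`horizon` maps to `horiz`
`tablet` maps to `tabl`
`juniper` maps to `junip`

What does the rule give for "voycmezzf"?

voycmez

The transformation: delete the last 2 characters.
Doing the same to "voycmezzf": "voycmez".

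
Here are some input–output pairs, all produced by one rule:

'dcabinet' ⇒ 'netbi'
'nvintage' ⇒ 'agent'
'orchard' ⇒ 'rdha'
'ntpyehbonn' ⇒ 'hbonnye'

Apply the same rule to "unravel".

elav

In each case the input is transformed by: delete the first 3 characters, then move the first 2 characters to the end (rotate left by 2).
Applying both steps to "unravel": "avel", then "elav".
(Check on "orchard": → "hard" → "rdha" ✓)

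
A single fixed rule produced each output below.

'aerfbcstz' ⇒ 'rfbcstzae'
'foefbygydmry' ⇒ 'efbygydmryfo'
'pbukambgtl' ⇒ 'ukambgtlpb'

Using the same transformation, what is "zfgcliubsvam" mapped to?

gcliubsvamzf

In each case the input is transformed by: move the first 2 characters to the end (rotate left by 2).
On "zfgcliubsvam" that produces "gcliubsvamzf".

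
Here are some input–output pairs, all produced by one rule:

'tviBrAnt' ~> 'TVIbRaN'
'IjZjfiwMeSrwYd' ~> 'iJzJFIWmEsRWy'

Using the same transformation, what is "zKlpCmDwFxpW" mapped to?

ZkLPcMdWfXP

Looking at the pairs, the operation is to flip the case of every letter, then delete the last character.
Applying both steps to "zKlpCmDwFxpW": "ZkLPcMdWfXPw", then "ZkLPcMdWfXP".
(Check on "IjZjfiwMeSrwYd": → "iJzJFIWmEsRWyD" → "iJzJFIWmEsRWy" ✓)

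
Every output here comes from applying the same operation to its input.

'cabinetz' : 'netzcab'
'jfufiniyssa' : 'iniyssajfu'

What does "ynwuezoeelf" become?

In each case the input is transformed by: move the first 3 characters to the end (rotate left by 3), then delete the first character.
"ynwuezoeelf" → "uezoeelfynw" → "ezoeelfynw".
(Check on "cabinetz": → "inetzcab" → "netzcab" ✓)

ezoeelfynw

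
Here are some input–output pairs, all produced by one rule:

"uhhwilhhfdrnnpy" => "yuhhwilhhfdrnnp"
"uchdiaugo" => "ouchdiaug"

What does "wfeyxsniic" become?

What's happening: move the last character to the front.
"wfeyxsniic" → "cwfeyxsnii".

cwfeyxsnii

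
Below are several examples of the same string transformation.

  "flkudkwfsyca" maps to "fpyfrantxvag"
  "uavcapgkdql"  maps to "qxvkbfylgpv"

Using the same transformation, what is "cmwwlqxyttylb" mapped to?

rrglstootgwxh

The pattern: move the first 2 characters to the end (rotate left by 2), then shift every letter 5 places backward in the alphabet (wrapping around).
For "cmwwlqxyttylb", step one produces "wwlqxyttylbcm"; step two turns that into "rrglstootgwxh".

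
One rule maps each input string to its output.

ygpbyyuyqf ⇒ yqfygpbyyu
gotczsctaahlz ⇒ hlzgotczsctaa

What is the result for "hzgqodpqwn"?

qwnhzgqodp

Each output is the input with this applied: move the last 3 characters to the front (rotate right by 3).
So "hzgqodpqwn" becomes "qwnhzgqodp".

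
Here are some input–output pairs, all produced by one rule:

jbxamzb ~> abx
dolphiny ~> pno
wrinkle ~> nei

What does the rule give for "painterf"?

The rule is to move the first 3 characters to the end (rotate left by 3), then keep one character in every 3, starting at position 1 (positions 1st, 4th, 7th, ...).
"painterf" → "nterfpai" → "nra".

nra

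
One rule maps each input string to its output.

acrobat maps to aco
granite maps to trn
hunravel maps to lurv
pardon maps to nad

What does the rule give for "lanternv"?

The transformation: keep every other character starting from the second (positions 2nd, 4th, 6th, ...), then move the last character to the front.
Doing the same to "lanternv": "vatr".

vatr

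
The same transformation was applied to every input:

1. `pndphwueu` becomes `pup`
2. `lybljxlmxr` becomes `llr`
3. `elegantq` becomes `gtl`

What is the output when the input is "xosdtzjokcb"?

In each case the input is transformed by: move the first 2 characters to the end (rotate left by 2), then keep one character in every 3, starting at position 2 (positions 2nd, 5th, 8th, ...).
Applying that to "xosdtzjokcb" gives "djco".

djco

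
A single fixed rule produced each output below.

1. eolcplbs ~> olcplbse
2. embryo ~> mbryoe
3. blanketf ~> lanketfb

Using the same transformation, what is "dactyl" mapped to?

actyld

The pattern: move the first character to the end.
"dactyl" → "actyld".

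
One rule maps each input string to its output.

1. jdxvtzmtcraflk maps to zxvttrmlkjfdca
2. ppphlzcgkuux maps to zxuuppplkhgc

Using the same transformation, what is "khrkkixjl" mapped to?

In each case the input is transformed by: sort the characters into reverse alphabetical order.
Doing the same to "khrkkixjl": "xrlkkkjih".

xrlkkkjih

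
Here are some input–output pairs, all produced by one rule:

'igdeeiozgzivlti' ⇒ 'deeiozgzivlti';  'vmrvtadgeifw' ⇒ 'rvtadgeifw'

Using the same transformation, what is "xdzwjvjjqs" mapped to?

In each case the input is transformed by: delete the first 2 characters.
Doing the same to "xdzwjvjjqs": "zwjvjjqs".

zwjvjjqs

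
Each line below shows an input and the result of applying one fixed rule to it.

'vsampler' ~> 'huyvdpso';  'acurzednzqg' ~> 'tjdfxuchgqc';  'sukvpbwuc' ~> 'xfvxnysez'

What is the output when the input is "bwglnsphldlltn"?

The rule is to shift every letter 3 places forward in the alphabet (wrapping around), then move the last 2 characters to the front (rotate right by 2).
"bwglnsphldlltn" → "wqezjoqvskogoo".

wqezjoqvskogoo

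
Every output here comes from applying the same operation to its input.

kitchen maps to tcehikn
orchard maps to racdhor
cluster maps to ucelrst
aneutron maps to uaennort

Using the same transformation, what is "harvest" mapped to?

vaehrst

What's happening: sort the characters into alphabetical order, then move the last character to the front.
Starting from "harvest": after the first operation, "aehrstv"; after the second, "vaehrst".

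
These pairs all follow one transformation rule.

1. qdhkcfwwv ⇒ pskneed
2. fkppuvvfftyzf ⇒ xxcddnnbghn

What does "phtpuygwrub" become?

bxcgoezcj

The rule is to delete the first 2 characters, then shift every letter 8 places forward in the alphabet (wrapping around).
So "phtpuygwrub" becomes "bxcgoezcj".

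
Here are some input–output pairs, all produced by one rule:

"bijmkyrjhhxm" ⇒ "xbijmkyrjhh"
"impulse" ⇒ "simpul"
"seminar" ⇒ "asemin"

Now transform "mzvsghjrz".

rmzvsghj

In each case the input is transformed by: delete the last character, then move the last character to the front.
On "mzvsghjrz" that produces "rmzvsghj".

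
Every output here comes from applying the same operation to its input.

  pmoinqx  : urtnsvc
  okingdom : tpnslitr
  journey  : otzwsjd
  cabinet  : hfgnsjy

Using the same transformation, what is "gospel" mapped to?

ltxujq

The pattern: shift every letter 5 places forward in the alphabet (wrapping around).
"gospel" → "ltxujq".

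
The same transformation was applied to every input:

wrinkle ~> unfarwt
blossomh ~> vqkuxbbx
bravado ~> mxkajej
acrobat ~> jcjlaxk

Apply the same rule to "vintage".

What's happening: shift every letter 9 places forward in the alphabet (wrapping around), then move the last 2 characters to the front (rotate right by 2).
"vintage" → "pnerwcj".

pnerwcj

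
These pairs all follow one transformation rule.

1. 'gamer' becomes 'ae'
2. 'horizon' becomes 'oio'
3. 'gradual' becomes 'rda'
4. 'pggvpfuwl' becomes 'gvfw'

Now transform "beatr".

et

Each output is the input with this applied: keep every other character starting from the second (positions 2nd, 4th, 6th, ...).
Doing the same to "beatr": "et".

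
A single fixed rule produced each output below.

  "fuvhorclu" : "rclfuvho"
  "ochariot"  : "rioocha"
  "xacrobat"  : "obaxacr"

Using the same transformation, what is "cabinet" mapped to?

inecab

In each case the input is transformed by: delete the last character, then move the last 3 characters to the front (rotate right by 3).
Working it through for "cabinet": intermediate "cabine", final "inecab".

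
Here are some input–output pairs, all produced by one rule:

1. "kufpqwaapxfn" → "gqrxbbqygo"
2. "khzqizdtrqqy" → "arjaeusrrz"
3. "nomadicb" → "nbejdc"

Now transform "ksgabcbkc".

The rule is to delete the first 2 characters, then shift every letter 1 place forward in the alphabet (wrapping around).
On "ksgabcbkc": the first step gives "gabcbkc", and the second then gives "hbcdcld".
(Check on "nomadicb": → "madicb" → "nbejdc" ✓)

hbcdcld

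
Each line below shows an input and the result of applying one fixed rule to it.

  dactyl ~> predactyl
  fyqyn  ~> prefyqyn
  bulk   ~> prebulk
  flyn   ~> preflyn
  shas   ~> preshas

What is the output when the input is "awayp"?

preawayp

What's happening: prepend "pre".
For "awayp" the result is "preawayp".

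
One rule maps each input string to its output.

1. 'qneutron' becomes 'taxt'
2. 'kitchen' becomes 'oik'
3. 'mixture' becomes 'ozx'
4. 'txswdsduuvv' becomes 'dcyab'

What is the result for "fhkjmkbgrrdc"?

The transformation: shift every letter 6 places forward in the alphabet (wrapping around), then keep every other character starting from the second (positions 2nd, 4th, 6th, ...).
"fhkjmkbgrrdc" → "lnqpsqhmxxji" → "npqmxi".

npqmxi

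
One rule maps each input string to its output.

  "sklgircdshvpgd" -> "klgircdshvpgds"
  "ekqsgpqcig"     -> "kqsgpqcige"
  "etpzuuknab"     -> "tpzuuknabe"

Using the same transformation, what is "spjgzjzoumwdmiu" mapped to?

Each output is the input with this applied: move the first character to the end.
Doing the same to "spjgzjzoumwdmiu": "pjgzjzoumwdmius".

pjgzjzoumwdmius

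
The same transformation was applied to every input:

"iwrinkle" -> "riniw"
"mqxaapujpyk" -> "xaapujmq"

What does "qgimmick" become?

What's happening: delete the last 3 characters, then move the first 2 characters to the end (rotate left by 2).
For "qgimmick", step one produces "qgimm"; step two turns that into "immqg".

immqg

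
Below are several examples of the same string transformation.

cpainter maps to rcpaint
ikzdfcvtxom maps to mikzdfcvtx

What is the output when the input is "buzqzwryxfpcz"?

zbuzqzwryxfp

The pattern: move the last 2 characters to the front (rotate right by 2), then delete the first character.
"buzqzwryxfpcz" → "czbuzqzwryxfp" → "zbuzqzwryxfp".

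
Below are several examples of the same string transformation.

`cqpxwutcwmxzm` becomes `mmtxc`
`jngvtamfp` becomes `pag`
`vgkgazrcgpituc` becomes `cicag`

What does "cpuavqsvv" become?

Each output is the input with this applied: reverse the string, then keep one character in every 3, starting at position 1 (positions 1st, 4th, 7th, ...).
On "cpuavqsvv": the first step gives "vvsqvaupc", and the second then gives "vqu".
(Check on "vgkgazrcgpituc": → "cutipgcrzagkgv" → "cicag" ✓)

vqu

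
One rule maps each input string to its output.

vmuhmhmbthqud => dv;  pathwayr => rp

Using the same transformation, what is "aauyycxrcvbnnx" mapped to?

The pattern: move the first character to the end, then keep only the last 2 characters.
On "aauyycxrcvbnnx" that produces "xa".

xa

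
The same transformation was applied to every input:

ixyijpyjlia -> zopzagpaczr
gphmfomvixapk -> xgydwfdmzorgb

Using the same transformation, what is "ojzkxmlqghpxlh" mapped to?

Each output is the input with this applied: shift every letter 9 places backward in the alphabet (wrapping around).
"ojzkxmlqghpxlh" → "faqbodchxygocy".

faqbodchxygocy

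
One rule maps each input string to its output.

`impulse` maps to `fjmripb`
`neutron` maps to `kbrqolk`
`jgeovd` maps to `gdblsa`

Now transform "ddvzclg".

aaswzid

What's happening: shift every letter 3 places backward in the alphabet (wrapping around).
On "ddvzclg" that produces "aaswzid".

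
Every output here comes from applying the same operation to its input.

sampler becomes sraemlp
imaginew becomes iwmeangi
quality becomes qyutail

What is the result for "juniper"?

The pattern: take characters alternately from the front and the back (1st, last, 2nd, 2nd-last, ...).
Applying that to "juniper" gives "jruenpi".

jruenpi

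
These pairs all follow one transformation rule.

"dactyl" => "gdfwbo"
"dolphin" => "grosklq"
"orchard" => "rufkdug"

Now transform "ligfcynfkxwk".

Rule — shift every letter 3 places forward in the alphabet (wrapping around).
So "ligfcynfkxwk" becomes "oljifbqinazn".

oljifbqinazn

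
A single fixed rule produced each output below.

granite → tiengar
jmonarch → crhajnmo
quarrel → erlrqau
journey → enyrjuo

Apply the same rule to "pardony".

noydpra

The transformation: move the last 2 characters to the front (rotate right by 2), then take characters alternately from the front and the back (1st, last, 2nd, 2nd-last, ...).
"pardony" → "nypardo" → "noydpra".
(Check on "jmonarch": → "chjmonar" → "crhajnmo" ✓)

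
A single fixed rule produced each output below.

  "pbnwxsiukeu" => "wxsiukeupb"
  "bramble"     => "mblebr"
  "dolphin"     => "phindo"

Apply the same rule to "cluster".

stercl

Each output is the input with this applied: move the first 3 characters to the end (rotate left by 3), then delete the last character.
Applying both steps to "cluster": "sterclu", then "stercl".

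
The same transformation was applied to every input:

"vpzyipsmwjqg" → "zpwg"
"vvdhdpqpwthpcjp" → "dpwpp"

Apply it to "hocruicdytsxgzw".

The transformation: keep one character in every 3, starting at position 3 (positions 3rd, 6th, 9th, ...).
"hocruicdytsxgzw" → "ciyxw".

ciyxw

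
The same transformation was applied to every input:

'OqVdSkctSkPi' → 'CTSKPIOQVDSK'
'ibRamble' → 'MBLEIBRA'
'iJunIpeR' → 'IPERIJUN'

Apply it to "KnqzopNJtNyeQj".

What's happening: swap the front and back halves of the string, then convert every letter to uppercase.
Starting from "KnqzopNJtNyeQj": after the first operation, "JtNyeQjKnqzopN"; after the second, "JTNYEQJKNQZOPN".

JTNYEQJKNQZOPN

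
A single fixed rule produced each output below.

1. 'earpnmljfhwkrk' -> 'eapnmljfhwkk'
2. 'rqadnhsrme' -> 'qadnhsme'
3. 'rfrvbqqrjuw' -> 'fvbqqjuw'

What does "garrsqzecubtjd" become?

gasqzecubtjd

What's happening: remove every "r".
Applying that to "garrsqzecubtjd" gives "gasqzecubtjd".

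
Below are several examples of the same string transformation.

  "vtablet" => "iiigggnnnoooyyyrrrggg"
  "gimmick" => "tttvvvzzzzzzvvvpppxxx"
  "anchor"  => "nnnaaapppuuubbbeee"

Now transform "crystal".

The rule is to repeat every character 3 times, then shift every letter 13 places forward in the alphabet (wrapping around) — i.e. ROT13.
Applying both steps to "crystal": "cccrrryyyssstttaaalll", then "pppeeelllfffgggnnnyyy".

pppeeelllfffgggnnnyyy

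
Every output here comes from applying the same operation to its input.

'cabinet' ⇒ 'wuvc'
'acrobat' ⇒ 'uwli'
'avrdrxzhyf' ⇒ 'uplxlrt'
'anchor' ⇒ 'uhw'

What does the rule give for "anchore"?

uhwb

In each case the input is transformed by: shift every letter 6 places backward in the alphabet (wrapping around), then delete the last 3 characters.
So "anchore" becomes "uhwb".
(Check on "acrobat": → "uwlivun" → "uwli" ✓)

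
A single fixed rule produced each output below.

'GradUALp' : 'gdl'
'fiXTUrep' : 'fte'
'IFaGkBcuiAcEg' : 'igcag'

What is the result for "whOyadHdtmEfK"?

In each case the input is transformed by: keep one character in every 3, starting at position 1 (positions 1st, 4th, 7th, ...), then convert every letter to lowercase.
For "whOyadHdtmEfK", step one produces "wyHmK"; step two turns that into "wyhmk".

wyhmk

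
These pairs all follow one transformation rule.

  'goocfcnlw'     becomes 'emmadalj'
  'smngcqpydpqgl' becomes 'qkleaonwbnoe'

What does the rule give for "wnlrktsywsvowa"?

The transformation: shift every letter 2 places backward in the alphabet (wrapping around), then delete the last character.
"wnlrktsywsvowa" → "uljpirqwuqtmu".

uljpirqwuqtmu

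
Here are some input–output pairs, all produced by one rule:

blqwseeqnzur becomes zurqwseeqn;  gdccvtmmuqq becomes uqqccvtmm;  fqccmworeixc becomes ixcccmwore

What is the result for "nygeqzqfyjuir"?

uirgeqzqfyj

Rule — delete the first 2 characters, then move the last 3 characters to the front (rotate right by 3).
For "nygeqzqfyjuir", step one produces "geqzqfyjuir"; step two turns that into "uirgeqzqfyj".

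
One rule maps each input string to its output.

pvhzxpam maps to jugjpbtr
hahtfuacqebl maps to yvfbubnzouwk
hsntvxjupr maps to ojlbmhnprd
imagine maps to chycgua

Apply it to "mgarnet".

hyngaul

The transformation: shift every letter 6 places backward in the alphabet (wrapping around), then move the last 3 characters to the front (rotate right by 3).
So "mgarnet" becomes "hyngaul".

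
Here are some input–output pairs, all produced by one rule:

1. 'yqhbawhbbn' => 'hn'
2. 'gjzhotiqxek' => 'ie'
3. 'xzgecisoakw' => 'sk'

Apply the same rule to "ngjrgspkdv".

pv

The transformation: keep one character in every 3, starting at position 1 (positions 1st, 4th, 7th, ...), then delete the first 2 characters.
Doing the same to "ngjrgspkdv": "pv".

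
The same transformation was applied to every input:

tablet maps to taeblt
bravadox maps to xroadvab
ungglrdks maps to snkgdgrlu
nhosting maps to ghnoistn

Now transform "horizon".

Looking at the pairs, the operation is to take characters alternately from the front and the back (1st, last, 2nd, 2nd-last, ...), then move the first character to the end.
"horizon" → "hnoorzi" → "noorzih".

noorzih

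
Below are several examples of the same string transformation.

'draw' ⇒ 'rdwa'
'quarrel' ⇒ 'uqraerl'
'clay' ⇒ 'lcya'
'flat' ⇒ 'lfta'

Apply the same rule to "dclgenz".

Rule — swap each adjacent pair of characters (1↔2, 3↔4, ...).
"dclgenz" → "cdglnez".

cdglnez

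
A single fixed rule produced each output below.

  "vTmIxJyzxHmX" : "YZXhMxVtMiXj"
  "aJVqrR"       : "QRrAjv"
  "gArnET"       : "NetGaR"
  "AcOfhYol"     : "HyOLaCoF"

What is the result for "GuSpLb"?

Rule — flip the case of every letter, then swap the front and back halves of the string.
Starting from "GuSpLb": after the first operation, "gUsPlB"; after the second, "PlBgUs".

PlBgUs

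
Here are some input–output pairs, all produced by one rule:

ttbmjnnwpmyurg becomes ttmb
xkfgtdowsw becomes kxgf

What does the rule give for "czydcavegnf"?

zcdy

Rule — swap each adjacent pair of characters (1↔2, 3↔4, ...), then keep only the first 4 characters.
On "czydcavegnf": the first step gives "zcdyacevngf", and the second then gives "zcdy".
(Check on "ttbmjnnwpmyurg": → "ttmbnjwnmpuygr" → "ttmb" ✓)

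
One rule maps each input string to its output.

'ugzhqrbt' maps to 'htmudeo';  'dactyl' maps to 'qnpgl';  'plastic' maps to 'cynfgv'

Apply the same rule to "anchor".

What's happening: delete the last character, then shift every letter 13 places forward in the alphabet (wrapping around) — i.e. ROT13.
Starting from "anchor": after the first operation, "ancho"; after the second, "napub".
(Check on "plastic": → "plasti" → "cynfgv" ✓)

napub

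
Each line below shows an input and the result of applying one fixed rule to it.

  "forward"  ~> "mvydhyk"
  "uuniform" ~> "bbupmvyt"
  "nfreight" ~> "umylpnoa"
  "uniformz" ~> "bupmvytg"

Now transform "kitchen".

rpajolu

The transformation: shift every letter 7 places forward in the alphabet (wrapping around).
Applying that to "kitchen" gives "rpajolu".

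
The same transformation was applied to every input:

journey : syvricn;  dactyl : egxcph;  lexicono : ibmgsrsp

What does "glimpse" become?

What's happening: move the first character to the end, then shift every letter 4 places forward in the alphabet (wrapping around).
"glimpse" → "limpseg" → "pmqtwik".
(Check on "lexicono": → "exiconol" → "ibmgsrsp" ✓)

pmqtwik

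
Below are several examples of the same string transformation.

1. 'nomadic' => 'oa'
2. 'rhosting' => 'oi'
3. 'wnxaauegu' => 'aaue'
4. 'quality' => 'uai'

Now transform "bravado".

aa

In each case the input is transformed by: delete the last 2 characters, then keep only the vowels.
On "bravado": the first step gives "brava", and the second then gives "aa".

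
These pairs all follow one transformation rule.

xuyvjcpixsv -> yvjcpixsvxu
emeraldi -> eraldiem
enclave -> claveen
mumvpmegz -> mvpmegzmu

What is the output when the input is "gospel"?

spelgo

The transformation: move the first 2 characters to the end (rotate left by 2).
On "gospel" that produces "spelgo".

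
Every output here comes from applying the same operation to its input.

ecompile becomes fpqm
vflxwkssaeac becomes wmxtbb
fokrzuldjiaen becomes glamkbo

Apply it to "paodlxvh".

The transformation: keep every other character starting from the first (positions 1st, 3rd, 5th, ...), then shift every letter 1 place forward in the alphabet (wrapping around).
For "paodlxvh", step one produces "polv"; step two turns that into "qpmw".

qpmw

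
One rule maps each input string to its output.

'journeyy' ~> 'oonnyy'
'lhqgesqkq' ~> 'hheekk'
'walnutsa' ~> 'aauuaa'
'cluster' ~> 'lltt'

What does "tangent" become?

aaee

Rule — keep one character in every 3, starting at position 2 (positions 2nd, 5th, 8th, ...), then double every character.
Starting from "tangent": after the first operation, "ae"; after the second, "aaee".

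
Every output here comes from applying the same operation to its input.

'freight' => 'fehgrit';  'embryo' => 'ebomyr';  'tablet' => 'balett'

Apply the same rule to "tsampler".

Looking at the pairs, the operation is to sort the characters into alphabetical order, then swap each adjacent pair of characters (1↔2, 3↔4, ...).
Applying both steps to "tsampler": "aelmprst", then "eamlrpts".

eamlrpts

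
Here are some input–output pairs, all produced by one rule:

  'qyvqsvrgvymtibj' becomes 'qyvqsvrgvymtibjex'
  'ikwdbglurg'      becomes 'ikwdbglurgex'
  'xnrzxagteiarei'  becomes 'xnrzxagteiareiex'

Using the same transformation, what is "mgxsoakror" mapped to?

Looking at the pairs, the operation is to append "ex".
"mgxsoakror" → "mgxsoakrorex".

mgxsoakrorex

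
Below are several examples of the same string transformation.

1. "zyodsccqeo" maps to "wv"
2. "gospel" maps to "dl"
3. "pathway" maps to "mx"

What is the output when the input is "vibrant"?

sf

The rule is to shift every letter 3 places backward in the alphabet (wrapping around), then keep only the first 2 characters.
For "vibrant", step one produces "sfyoxkq"; step two turns that into "sf".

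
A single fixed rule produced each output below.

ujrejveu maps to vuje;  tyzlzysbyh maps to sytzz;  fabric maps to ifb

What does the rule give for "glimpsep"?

The transformation: swap the front and back halves of the string, then keep every other character starting from the second (positions 2nd, 4th, 6th, ...).
Working it through for "glimpsep": intermediate "psepglim", final "splm".

splm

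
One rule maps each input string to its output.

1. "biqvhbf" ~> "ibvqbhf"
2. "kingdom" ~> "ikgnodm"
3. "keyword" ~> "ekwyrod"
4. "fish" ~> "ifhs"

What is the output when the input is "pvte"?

vpet

What's happening: swap each adjacent pair of characters (1↔2, 3↔4, ...).
Doing the same to "pvte": "vpet".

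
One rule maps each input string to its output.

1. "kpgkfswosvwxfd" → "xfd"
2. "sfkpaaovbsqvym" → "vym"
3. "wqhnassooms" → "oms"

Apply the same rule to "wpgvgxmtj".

In each case the input is transformed by: keep only the last 3 characters.
Doing the same to "wpgvgxmtj": "mtj".

mtj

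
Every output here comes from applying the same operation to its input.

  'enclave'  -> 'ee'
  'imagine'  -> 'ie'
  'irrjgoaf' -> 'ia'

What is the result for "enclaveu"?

The pattern: keep one character in every 3, starting at position 1 (positions 1st, 4th, 7th, ...), then keep only the vowels.
"enclaveu" → "ele" → "ee".

ee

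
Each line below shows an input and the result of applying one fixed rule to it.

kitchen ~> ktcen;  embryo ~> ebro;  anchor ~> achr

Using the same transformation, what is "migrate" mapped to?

Each output is the input with this applied: double every character, then keep one character in every 3, starting at position 2 (positions 2nd, 5th, 8th, ...).
Starting from "migrate": after the first operation, "mmiiggrraattee"; after the second, "mgrte".

mgrte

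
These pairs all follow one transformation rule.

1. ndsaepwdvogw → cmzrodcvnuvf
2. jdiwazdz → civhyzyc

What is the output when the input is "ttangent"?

ssmzdfsm

Each output is the input with this applied: shift every letter 1 place backward in the alphabet (wrapping around), then swap each adjacent pair of characters (1↔2, 3↔4, ...).
For "ttangent" the result is "ssmzdfsm".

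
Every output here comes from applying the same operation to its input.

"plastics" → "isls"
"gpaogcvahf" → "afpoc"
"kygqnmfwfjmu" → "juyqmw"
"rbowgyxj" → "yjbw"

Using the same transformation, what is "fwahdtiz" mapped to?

The transformation: keep every other character starting from the second (positions 2nd, 4th, 6th, ...), then move the last 2 characters to the front (rotate right by 2).
Applying both steps to "fwahdtiz": "whtz", then "tzwh".

tzwh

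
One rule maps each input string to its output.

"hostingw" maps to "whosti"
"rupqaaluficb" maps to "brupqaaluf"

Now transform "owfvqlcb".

bowfvq

What's happening: move the last character to the front, then delete the last 2 characters.
"owfvqlcb" → "bowfvq".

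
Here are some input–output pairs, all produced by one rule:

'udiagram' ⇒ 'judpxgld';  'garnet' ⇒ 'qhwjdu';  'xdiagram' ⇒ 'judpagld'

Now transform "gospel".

In each case the input is transformed by: shift every letter 3 places forward in the alphabet (wrapping around), then swap the front and back halves of the string.
Doing the same to "gospel": "shojrv".

shojrv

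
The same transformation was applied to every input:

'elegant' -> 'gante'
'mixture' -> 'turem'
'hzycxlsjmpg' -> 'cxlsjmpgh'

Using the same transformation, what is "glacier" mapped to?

cierg

The rule is to move the first character to the end, then delete the first 2 characters.
Starting from "glacier": after the first operation, "lacierg"; after the second, "cierg".
(Check on "hzycxlsjmpg": → "zycxlsjmpgh" → "cxlsjmpgh" ✓)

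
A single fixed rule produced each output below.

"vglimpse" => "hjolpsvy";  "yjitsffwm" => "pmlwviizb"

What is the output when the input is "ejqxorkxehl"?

Looking at the pairs, the operation is to shift every letter 3 places forward in the alphabet (wrapping around), then swap the first and last characters.
"ejqxorkxehl" → "omtarunahkh".

omtarunahkh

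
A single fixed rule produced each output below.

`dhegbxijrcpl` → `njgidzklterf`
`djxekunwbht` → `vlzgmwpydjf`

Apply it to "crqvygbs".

utsxaide

In each case the input is transformed by: shift every letter 2 places forward in the alphabet (wrapping around), then swap the first and last characters.
On "crqvygbs": the first step gives "etsxaidu", and the second then gives "utsxaide".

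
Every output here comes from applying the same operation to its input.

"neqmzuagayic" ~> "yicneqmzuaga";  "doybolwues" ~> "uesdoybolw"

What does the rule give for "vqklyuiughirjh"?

rjhvqklyuiughi

The pattern: move the last 3 characters to the front (rotate right by 3).
On "vqklyuiughirjh" that produces "rjhvqklyuiughi".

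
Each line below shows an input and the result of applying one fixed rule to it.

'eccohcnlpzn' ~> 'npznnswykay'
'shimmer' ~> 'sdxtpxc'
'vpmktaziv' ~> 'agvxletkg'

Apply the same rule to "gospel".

zradwp

Looking at the pairs, the operation is to shift every letter 11 places forward in the alphabet (wrapping around), then swap each adjacent pair of characters (1↔2, 3↔4, ...).
Starting from "gospel": after the first operation, "rzdapw"; after the second, "zradwp".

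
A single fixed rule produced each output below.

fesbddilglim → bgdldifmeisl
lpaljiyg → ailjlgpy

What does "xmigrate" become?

What's happening: take characters alternately from the front and the back (1st, last, 2nd, 2nd-last, ...), then swap the front and back halves of the string.
Working it through for "xmigrate": intermediate "xemtiagr", final "iagrxemt".

iagrxemt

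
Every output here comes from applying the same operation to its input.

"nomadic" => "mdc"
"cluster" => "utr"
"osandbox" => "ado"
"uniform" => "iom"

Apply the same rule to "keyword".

Rule — keep every other character starting from the first (positions 1st, 3rd, 5th, ...), then delete the first character.
"keyword" → "kyod" → "yod".

yod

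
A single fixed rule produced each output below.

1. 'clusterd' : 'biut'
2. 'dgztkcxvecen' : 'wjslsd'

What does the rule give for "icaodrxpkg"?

sehfw

Looking at the pairs, the operation is to keep every other character starting from the second (positions 2nd, 4th, 6th, ...), then shift every letter 10 places backward in the alphabet (wrapping around).
On "icaodrxpkg": the first step gives "corpg", and the second then gives "sehfw".
(Check on "clusterd": → "lsed" → "biut" ✓)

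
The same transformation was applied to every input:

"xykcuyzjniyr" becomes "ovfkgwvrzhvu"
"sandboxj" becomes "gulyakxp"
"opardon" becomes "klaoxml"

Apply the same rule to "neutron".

kloqrbk

The transformation: reverse the string, then shift every letter 3 places backward in the alphabet (wrapping around).
Starting from "neutron": after the first operation, "nortuen"; after the second, "kloqrbk".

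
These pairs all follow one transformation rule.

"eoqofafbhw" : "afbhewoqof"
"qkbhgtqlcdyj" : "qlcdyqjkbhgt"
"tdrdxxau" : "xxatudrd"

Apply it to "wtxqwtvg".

wtvwgtxq

What's happening: swap the first and last characters, then swap the front and back halves of the string.
On "wtxqwtvg": the first step gives "gtxqwtvw", and the second then gives "wtvwgtxq".
(Check on "qkbhgtqlcdyj": → "jkbhgtqlcdyq" → "qlcdyqjkbhgt" ✓)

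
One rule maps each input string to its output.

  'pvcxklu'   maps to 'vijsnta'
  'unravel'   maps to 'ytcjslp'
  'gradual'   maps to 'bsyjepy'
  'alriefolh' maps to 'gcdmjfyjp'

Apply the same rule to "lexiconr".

The transformation: move the first 3 characters to the end (rotate left by 3), then shift every letter 2 places backward in the alphabet (wrapping around).
Starting from "lexiconr": after the first operation, "iconrlex"; after the second, "gamlpjcv".
(Check on "alriefolh": → "iefolhalr" → "gcdmjfyjp" ✓)

gamlpjcv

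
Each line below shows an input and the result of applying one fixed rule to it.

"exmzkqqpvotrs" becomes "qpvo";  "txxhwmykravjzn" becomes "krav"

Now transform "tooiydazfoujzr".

zfou

In each case the input is transformed by: move the last 3 characters to the front (rotate right by 3), then keep only the last 4 characters.
For "tooiydazfoujzr", step one produces "jzrtooiydazfou"; step two turns that into "zfou".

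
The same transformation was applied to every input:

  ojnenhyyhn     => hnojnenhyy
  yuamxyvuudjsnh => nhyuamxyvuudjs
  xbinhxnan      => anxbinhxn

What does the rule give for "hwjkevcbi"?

bihwjkevc

The transformation: move the last 2 characters to the front (rotate right by 2).
Applying that to "hwjkevcbi" gives "bihwjkevc".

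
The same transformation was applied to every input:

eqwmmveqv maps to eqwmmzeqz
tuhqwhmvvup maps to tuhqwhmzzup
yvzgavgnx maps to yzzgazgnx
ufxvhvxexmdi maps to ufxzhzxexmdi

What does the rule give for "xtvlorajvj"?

What's happening: replace every "v" with "z".
For "xtvlorajvj" the result is "xtzlorajzj".

xtzlorajzj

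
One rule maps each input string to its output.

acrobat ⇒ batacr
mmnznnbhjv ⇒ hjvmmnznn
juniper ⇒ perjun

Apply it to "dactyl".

What's happening: move the last 3 characters to the front (rotate right by 3), then delete the last character.
For "dactyl", step one produces "tyldac"; step two turns that into "tylda".

tylda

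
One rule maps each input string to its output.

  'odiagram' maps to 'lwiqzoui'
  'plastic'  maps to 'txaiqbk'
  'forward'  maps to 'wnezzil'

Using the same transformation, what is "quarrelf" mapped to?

What's happening: swap each adjacent pair of characters (1↔2, 3↔4, ...), then shift every letter 8 places forward in the alphabet (wrapping around).
Applying that to "quarrelf" gives "cyzimznt".

cyzimznt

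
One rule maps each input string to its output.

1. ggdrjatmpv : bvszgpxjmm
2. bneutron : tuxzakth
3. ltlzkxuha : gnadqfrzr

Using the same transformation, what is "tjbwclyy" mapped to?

Looking at the pairs, the operation is to reverse the string, then shift every letter 6 places forward in the alphabet (wrapping around).
"tjbwclyy" → "yylcwbjt" → "eerichpz".

eerichpz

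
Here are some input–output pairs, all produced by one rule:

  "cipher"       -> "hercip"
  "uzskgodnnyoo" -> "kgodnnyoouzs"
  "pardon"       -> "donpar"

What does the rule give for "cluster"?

What's happening: move the first 3 characters to the end (rotate left by 3).
Applying that to "cluster" gives "sterclu".

sterclu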